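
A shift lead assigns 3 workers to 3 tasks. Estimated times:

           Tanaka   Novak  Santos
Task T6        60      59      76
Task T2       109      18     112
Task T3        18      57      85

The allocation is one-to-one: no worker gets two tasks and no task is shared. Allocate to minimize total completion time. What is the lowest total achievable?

Min total: 112 min

This is the linear assignment problem.
Optimal: Tanaka→Task T3 (18 min), Novak→Task T2 (18 min), Santos→Task T6 (76 min) — total 18+18+76 = 112 min.
Column-greedy (each task in turn goes to its cheapest remaining worker) gives 253 min, worse by 141.
Next-best assignment: Tanaka→Task T6, Novak→Task T2, Santos→Task T3 = 163 min.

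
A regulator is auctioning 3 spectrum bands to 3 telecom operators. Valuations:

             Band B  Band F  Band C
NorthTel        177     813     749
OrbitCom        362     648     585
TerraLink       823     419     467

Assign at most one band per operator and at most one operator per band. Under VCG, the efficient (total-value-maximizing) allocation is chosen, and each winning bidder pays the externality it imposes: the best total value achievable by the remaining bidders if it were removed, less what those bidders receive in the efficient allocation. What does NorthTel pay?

NorthTel pays $63M.

Efficient allocation: NorthTel→Band F ($813M), OrbitCom→Band C ($585M), TerraLink→Band B ($823M); total welfare W = $2221M.
NorthTel receives Band F at value $813M, so the others get W − 813 = $1408M.
Without NorthTel: best allocation of the remaining 2 bidders over all 3 bands is OrbitCom→Band F ($648M), TerraLink→Band B ($823M), total $1471M.
VCG payment = (others' best without NorthTel) − (others' welfare with NorthTel) = 1471 − 1408 = $63M.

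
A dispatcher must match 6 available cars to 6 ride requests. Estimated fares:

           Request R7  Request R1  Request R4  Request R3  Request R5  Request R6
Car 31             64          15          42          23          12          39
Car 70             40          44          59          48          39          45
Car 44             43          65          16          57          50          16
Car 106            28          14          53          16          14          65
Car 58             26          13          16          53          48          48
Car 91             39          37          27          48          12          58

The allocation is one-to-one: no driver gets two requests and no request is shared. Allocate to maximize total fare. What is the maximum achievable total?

This is the linear assignment problem.
Optimal: Car 31→Request R7 ($64), Car 70→Request R4 ($59), Car 44→Request R1 ($65), Car 106→Request R6 ($65), Car 58→Request R5 ($48), Car 91→Request R3 ($48) — total 64+59+65+65+48+48 = $349.
Max-entry greedy (repeatedly take the single best remaining cell) gives $318, worse by 31.
Next-best assignment: Car 31→Request R7, Car 70→Request R3, Car 44→Request R1, Car 106→Request R4, Car 58→Request R5, Car 91→Request R6 = $336.
Swapping Car 44↔Car 58 (Car 44→Request R5 $50, Car 58→Request R1 $13) loses 50.

Maximum total: $349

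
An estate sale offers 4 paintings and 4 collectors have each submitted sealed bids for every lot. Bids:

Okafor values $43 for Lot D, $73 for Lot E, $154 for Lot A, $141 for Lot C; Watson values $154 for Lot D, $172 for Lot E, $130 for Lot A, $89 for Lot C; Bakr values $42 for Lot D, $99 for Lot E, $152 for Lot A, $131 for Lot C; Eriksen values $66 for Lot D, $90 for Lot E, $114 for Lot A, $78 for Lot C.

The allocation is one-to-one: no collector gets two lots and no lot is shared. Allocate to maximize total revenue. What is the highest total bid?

This is the linear assignment problem.
Optimal: Okafor→Lot C ($141), Watson→Lot D ($154), Bakr→Lot A ($152), Eriksen→Lot E ($90) — total 141+154+152+90 = $537.
Column-greedy (each lot in turn goes to its best remaining collector) gives $485, worse by 52.
Next-best assignment: Okafor→Lot C, Watson→Lot E, Bakr→Lot A, Eriksen→Lot D = $531.
Swapping Bakr↔Okafor (Bakr→Lot C $131, Okafor→Lot A $154) loses 8.

Maximum total: $537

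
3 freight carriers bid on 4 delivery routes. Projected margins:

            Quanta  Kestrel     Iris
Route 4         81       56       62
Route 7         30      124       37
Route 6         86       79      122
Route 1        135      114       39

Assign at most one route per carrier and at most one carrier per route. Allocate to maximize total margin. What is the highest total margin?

Max total: $381k

Optimal: Quanta→Route 1 ($135k), Kestrel→Route 7 ($124k), Iris→Route 6 ($122k) — total 135+124+122 = $381k.
Column-greedy (each route in turn goes to its best remaining carrier) gives $327k, worse by 54.
Next-best assignment: Quanta→Route 4, Kestrel→Route 7, Iris→Route 6 = $327k.
Swapping Quanta↔Iris (Quanta→Route 6 $86k, Iris→Route 1 $39k) loses 132.
Every other assignment is strictly worse.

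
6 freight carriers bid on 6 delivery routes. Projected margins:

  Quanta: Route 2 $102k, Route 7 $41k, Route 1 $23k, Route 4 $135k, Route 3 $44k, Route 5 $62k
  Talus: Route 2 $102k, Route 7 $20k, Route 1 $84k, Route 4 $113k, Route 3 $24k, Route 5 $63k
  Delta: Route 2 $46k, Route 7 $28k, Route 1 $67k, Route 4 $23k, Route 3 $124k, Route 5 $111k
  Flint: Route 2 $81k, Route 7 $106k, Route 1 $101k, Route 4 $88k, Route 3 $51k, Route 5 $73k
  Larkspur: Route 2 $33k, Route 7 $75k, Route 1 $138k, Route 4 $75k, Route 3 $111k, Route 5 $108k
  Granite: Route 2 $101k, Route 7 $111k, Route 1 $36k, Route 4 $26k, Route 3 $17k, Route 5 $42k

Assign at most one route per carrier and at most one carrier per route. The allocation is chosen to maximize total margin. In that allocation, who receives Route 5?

Flint receives Route 5.

Optimal: Quanta→Route 4 ($135k), Talus→Route 2 ($102k), Delta→Route 3 ($124k), Flint→Route 5 ($73k), Larkspur→Route 1 ($138k), Granite→Route 7 ($111k) — total 135+102+124+73+138+111 = $683k.
Row-greedy (each carrier in turn takes its best remaining route) gives $647k, worse by 36.
Flint's own top route is Route 7 ($106k), but forcing Flint→Route 7 and reassigning the rest optimally gives only $667k — worse by 16.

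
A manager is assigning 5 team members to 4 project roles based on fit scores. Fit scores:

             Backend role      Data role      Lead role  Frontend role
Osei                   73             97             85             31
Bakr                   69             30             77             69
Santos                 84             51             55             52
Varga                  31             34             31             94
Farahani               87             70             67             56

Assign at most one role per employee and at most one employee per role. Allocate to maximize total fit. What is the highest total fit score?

This is a one-to-one assignment (maximum-weight bipartite matching).
Optimal: Farahani→Backend role (87 pts), Osei→Data role (97 pts), Bakr→Lead role (77 pts), Varga→Frontend role (94 pts) — total 87+97+77+94 = 355 pts.
Row-greedy (each employee in turn takes its best remaining role) gives 352 pts, worse by 3.
Next-best assignment: Santos→Backend role, Osei→Data role, Bakr→Lead role, Varga→Frontend role = 352 pts.

Maximum total: 355 pts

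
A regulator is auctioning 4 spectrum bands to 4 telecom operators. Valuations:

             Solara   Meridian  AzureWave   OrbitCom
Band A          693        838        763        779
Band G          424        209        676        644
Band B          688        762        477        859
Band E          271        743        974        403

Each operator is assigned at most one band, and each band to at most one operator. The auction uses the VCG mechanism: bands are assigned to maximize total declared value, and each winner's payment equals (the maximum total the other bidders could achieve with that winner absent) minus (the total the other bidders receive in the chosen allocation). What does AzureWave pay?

Efficient allocation: Solara→Band B ($688M), Meridian→Band A ($838M), AzureWave→Band E ($974M), OrbitCom→Band G ($644M); total welfare W = $3144M.
AzureWave receives Band E at value $974M, so the others get W − 974 = $2170M.
Without AzureWave: best allocation of the remaining 3 bidders over all 4 bands is Solara→Band A ($693M), Meridian→Band E ($743M), OrbitCom→Band B ($859M), total $2295M.
VCG payment = (others' best without AzureWave) − (others' welfare with AzureWave) = 2295 − 2170 = $125M.

AzureWave pays $125M.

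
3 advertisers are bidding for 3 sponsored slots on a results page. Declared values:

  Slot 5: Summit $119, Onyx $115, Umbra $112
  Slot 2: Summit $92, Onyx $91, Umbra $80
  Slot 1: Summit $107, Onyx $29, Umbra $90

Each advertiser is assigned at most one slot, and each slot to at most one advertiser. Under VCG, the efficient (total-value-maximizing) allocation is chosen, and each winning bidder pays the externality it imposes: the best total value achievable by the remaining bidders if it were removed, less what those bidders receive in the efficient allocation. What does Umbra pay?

Efficient allocation: Summit→Slot 1 ($107), Onyx→Slot 2 ($91), Umbra→Slot 5 ($112); total welfare W = $310.
Umbra receives Slot 5 at value $112, so the others get W − 112 = $198.
Without Umbra: best allocation of the remaining 2 bidders over all 3 slots is Summit→Slot 1 ($107), Onyx→Slot 5 ($115), total $222.
VCG payment = (others' best without Umbra) − (others' welfare with Umbra) = 222 − 198 = $24.

Umbra pays $24.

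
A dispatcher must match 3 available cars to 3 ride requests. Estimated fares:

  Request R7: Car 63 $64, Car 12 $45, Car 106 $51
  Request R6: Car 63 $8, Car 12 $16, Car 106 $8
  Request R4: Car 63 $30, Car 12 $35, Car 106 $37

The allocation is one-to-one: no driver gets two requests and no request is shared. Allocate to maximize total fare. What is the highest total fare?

Treat this as an assignment problem: match each driver to one request.
Optimal: Car 63→Request R7 ($64), Car 12→Request R6 ($16), Car 106→Request R4 ($37) — total 64+16+37 = $117.
Row-greedy (each driver in turn takes its best remaining request) gives $107, worse by 10.
Next-best assignment: Car 63→Request R7, Car 12→Request R4, Car 106→Request R6 = $107.
Swapping Car 63↔Car 106 (Car 63→Request R4 $30, Car 106→Request R7 $51) loses 20.
No other one-to-one assignment exceeds $117.

Max total: $117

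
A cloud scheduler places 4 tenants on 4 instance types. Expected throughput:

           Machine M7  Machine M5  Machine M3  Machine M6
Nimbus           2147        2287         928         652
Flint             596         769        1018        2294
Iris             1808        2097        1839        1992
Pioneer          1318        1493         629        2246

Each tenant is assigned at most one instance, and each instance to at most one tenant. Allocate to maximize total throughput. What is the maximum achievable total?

Maximum total: 7773 ops/s

Optimal: Nimbus→Machine M7 (2147 ops/s), Flint→Machine M6 (2294 ops/s), Iris→Machine M3 (1839 ops/s), Pioneer→Machine M5 (1493 ops/s) — total 2147+2294+1839+1493 = 7773 ops/s.
Max-entry greedy (repeatedly take the single best remaining cell) gives 7738 ops/s, worse by 35.
Next-best assignment: Nimbus→Machine M5, Flint→Machine M6, Iris→Machine M3, Pioneer→Machine M7 = 7738 ops/s.
Swapping Flint↔Pioneer (Flint→Machine M5 769 ops/s, Pioneer→Machine M6 2246 ops/s) loses 772.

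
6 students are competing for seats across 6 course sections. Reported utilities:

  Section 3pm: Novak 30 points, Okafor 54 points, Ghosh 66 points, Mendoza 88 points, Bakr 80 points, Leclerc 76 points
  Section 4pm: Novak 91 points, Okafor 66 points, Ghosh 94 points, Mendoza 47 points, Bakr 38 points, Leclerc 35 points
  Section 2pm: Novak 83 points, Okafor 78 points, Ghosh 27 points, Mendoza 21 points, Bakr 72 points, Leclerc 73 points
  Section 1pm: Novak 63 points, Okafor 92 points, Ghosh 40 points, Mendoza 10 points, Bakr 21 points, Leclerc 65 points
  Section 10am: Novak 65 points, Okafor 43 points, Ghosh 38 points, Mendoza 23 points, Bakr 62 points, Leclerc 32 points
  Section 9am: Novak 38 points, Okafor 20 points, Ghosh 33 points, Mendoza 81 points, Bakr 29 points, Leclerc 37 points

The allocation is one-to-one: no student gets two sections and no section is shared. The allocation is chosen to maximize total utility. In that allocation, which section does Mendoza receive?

Mendoza receives Section 9am.

This is a one-to-one assignment (maximum-weight bipartite matching).
Optimal: Novak→Section 2pm (83 points), Okafor→Section 1pm (92 points), Ghosh→Section 4pm (94 points), Mendoza→Section 9am (81 points), Bakr→Section 10am (62 points), Leclerc→Section 3pm (76 points) — total 83+92+94+81+62+76 = 488 points.
Max-entry greedy (repeatedly take the single best remaining cell) gives 456 points, worse by 32.
Next-best assignment: Novak→Section 10am, Okafor→Section 1pm, Ghosh→Section 4pm, Mendoza→Section 9am, Bakr→Section 3pm, Leclerc→Section 2pm = 485 points.
Checked against all permutations: 488 points is optimal.
Mendoza's own top section is Section 3pm (88 points), but forcing Mendoza→Section 3pm and reassigning the rest optimally gives only 456 points — worse by 32.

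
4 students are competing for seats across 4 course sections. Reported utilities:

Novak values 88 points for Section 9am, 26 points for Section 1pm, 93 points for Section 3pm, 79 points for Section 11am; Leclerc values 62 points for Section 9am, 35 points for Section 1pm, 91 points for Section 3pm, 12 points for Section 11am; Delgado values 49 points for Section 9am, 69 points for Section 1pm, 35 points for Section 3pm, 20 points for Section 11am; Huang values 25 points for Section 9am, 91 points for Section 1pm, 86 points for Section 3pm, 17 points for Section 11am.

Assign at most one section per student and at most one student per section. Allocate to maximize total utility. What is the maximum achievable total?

Optimal: Novak→Section 11am (79 points), Leclerc→Section 3pm (91 points), Delgado→Section 9am (49 points), Huang→Section 1pm (91 points) — total 79+91+49+91 = 310 points.
Row-greedy (each student in turn takes its best remaining section) gives 241 points, worse by 69.
Next-best assignment: Novak→Section 11am, Leclerc→Section 9am, Delgado→Section 1pm, Huang→Section 3pm = 296 points.
Swapping Delgado↔Huang (Delgado→Section 1pm 69 points, Huang→Section 9am 25 points) loses 46.

Max total: 310 points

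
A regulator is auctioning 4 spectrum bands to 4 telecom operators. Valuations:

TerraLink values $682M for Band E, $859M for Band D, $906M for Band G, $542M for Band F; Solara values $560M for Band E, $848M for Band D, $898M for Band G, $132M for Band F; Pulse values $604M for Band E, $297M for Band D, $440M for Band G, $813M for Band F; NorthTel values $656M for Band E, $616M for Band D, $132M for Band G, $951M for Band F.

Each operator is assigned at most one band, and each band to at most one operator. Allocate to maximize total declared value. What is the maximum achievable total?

Max total: $3312M

Treat this as an assignment problem: match each operator to one band.
Optimal: TerraLink→Band D ($859M), Solara→Band G ($898M), Pulse→Band E ($604M), NorthTel→Band F ($951M) — total 859+898+604+951 = $3312M.
Max-entry greedy (repeatedly take the single best remaining cell) gives $3309M, worse by 3.
Checked against all permutations: $3312M is optimal.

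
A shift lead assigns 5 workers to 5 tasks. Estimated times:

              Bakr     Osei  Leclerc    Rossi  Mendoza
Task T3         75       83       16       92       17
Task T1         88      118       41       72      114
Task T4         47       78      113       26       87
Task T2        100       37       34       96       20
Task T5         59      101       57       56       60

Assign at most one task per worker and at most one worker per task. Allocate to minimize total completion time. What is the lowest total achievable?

Optimal: Bakr→Task T5 (59 min), Osei→Task T2 (37 min), Leclerc→Task T1 (41 min), Rossi→Task T4 (26 min), Mendoza→Task T3 (17 min) — total 59+37+41+26+17 = 180 min.
Row-greedy (each worker in turn takes its cheapest remaining task) gives 270 min, worse by 90.

Min total: 180 min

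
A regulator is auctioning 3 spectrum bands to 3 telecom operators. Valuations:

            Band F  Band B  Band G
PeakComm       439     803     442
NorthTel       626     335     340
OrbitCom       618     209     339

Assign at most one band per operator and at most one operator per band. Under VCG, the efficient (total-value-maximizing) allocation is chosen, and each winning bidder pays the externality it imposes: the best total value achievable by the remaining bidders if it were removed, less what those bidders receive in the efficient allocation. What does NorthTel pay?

NorthTel pays $279M.

Efficient allocation: PeakComm→Band B ($803M), NorthTel→Band F ($626M), OrbitCom→Band G ($339M); total welfare W = $1768M.
NorthTel receives Band F at value $626M, so the others get W − 626 = $1142M.
Without NorthTel: best allocation of the remaining 2 bidders over all 3 bands is PeakComm→Band B ($803M), OrbitCom→Band F ($618M), total $1421M.
VCG payment = (others' best without NorthTel) − (others' welfare with NorthTel) = 1421 − 1142 = $279M.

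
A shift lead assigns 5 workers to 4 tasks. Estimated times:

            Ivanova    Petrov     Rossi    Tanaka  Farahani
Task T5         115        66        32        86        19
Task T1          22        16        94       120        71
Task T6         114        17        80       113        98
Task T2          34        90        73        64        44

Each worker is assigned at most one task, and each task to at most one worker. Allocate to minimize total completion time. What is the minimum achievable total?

Optimal: Rossi→Task T5 (32 min), Ivanova→Task T1 (22 min), Petrov→Task T6 (17 min), Farahani→Task T2 (44 min) — total 32+22+17+44 = 115 min.
Column-greedy (each task in turn goes to its cheapest remaining worker) gives 149 min, worse by 34.
Swapping Rossi↔Ivanova (Rossi→Task T1 94 min, Ivanova→Task T5 115 min) adds 155.

Minimum total: 115 min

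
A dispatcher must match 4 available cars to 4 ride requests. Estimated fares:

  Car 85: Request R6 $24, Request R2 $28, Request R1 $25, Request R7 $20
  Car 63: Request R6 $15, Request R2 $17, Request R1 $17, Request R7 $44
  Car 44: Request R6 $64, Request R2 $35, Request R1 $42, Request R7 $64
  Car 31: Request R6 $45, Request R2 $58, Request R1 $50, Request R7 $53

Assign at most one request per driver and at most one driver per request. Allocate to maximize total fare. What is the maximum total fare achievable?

This is a one-to-one assignment (maximum-weight bipartite matching).
Optimal: Car 85→Request R1 ($25), Car 63→Request R7 ($44), Car 44→Request R6 ($64), Car 31→Request R2 ($58) — total 25+44+64+58 = $191.
Row-greedy (each driver in turn takes its best remaining request) gives $186, worse by 5.
Swapping Car 85↔Car 31 (Car 85→Request R2 $28, Car 31→Request R1 $50) loses 5.
Every other assignment is strictly worse.

Maximum total: $191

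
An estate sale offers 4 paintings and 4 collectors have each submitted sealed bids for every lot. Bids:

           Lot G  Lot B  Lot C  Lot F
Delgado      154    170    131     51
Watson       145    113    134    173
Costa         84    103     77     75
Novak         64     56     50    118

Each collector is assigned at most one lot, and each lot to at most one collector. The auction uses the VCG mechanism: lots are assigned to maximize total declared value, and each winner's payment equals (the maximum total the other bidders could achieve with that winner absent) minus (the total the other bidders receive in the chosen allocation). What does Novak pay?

Efficient allocation: Delgado→Lot B ($170), Watson→Lot G ($145), Costa→Lot C ($77), Novak→Lot F ($118); total welfare W = $510.
Novak receives Lot F at value $118, so the others get W − 118 = $392.
Without Novak: best allocation of the remaining 3 bidders over all 4 lots is Delgado→Lot G ($154), Watson→Lot F ($173), Costa→Lot B ($103), total $430.
VCG payment = (others' best without Novak) − (others' welfare with Novak) = 430 − 392 = $38.

Novak pays $38.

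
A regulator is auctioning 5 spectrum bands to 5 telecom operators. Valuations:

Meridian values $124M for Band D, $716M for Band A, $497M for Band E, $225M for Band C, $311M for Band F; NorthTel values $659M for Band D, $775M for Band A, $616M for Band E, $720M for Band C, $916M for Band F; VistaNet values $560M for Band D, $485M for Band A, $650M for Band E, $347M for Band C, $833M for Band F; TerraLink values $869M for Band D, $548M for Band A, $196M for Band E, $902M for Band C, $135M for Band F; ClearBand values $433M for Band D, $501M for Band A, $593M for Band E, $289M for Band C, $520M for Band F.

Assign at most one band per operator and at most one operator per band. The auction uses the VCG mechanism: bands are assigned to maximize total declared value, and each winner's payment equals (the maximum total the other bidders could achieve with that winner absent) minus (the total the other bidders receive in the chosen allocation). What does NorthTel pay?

Efficient allocation: Meridian→Band A ($716M), NorthTel→Band C ($720M), VistaNet→Band F ($833M), TerraLink→Band D ($869M), ClearBand→Band E ($593M); total welfare W = $3731M.
NorthTel receives Band C at value $720M, so the others get W − 720 = $3011M.
Without NorthTel: best allocation of the remaining 4 bidders over all 5 bands is Meridian→Band A ($716M), VistaNet→Band F ($833M), TerraLink→Band C ($902M), ClearBand→Band E ($593M), total $3044M.
VCG payment = (others' best without NorthTel) − (others' welfare with NorthTel) = 3044 − 3011 = $33M.

NorthTel pays $33M.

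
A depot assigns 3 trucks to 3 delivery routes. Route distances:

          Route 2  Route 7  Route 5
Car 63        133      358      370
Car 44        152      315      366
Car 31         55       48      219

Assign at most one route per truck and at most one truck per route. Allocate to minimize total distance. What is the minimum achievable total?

Optimal: Car 63→Route 2 (133 km), Car 44→Route 5 (366 km), Car 31→Route 7 (48 km) — total 133+366+48 = 547 km.
Column-greedy (each route in turn goes to its cheapest remaining truck) gives 740 km, worse by 193.
Next-best assignment: Car 63→Route 5, Car 44→Route 2, Car 31→Route 7 = 570 km.

Min total: 547 km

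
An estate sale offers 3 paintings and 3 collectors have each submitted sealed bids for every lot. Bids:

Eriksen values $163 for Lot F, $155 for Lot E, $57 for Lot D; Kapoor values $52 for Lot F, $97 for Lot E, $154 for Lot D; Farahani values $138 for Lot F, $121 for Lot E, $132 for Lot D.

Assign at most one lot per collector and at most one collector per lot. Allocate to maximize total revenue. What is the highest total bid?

Maximum total: $447

Treat this as an assignment problem: match each collector to one lot.
Optimal: Eriksen→Lot E ($155), Kapoor→Lot D ($154), Farahani→Lot F ($138) — total 155+154+138 = $447.
Column-greedy (each lot in turn goes to its best remaining collector) gives $438, worse by 9.
No other one-to-one assignment exceeds $447.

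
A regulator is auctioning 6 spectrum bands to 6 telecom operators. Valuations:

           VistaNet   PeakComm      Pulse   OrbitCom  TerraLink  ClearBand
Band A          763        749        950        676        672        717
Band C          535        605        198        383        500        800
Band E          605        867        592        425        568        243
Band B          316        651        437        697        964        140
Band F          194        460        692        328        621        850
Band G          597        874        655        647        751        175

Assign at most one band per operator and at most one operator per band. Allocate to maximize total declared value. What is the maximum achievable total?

This is the linear assignment problem.
Optimal: VistaNet→Band C ($535M), PeakComm→Band E ($867M), Pulse→Band A ($950M), OrbitCom→Band G ($647M), TerraLink→Band B ($964M), ClearBand→Band F ($850M) — total 535+867+950+647+964+850 = $4813M.
Next-best assignment: VistaNet→Band A, PeakComm→Band E, Pulse→Band F, OrbitCom→Band G, TerraLink→Band B, ClearBand→Band C = $4733M.

Max total: $4813M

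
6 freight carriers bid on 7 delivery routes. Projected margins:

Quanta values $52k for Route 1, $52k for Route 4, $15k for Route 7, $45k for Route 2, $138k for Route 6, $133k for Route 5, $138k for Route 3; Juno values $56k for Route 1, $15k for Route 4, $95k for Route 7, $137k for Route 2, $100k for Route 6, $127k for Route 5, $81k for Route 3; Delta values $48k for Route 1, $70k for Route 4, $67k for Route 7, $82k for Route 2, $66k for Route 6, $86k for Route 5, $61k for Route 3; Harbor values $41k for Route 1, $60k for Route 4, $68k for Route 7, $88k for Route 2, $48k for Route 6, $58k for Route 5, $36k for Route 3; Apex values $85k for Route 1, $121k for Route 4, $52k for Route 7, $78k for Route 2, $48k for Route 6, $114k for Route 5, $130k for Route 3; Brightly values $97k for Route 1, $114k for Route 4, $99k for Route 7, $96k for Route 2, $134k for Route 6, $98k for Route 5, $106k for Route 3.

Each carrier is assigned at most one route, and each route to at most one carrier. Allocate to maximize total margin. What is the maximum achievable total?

Optimal: Quanta→Route 3 ($138k), Juno→Route 2 ($137k), Delta→Route 5 ($86k), Harbor→Route 7 ($68k), Apex→Route 4 ($121k), Brightly→Route 6 ($134k) — total 138+137+86+68+121+134 = $684k.
Swapping Juno↔Delta (Juno→Route 5 $127k, Delta→Route 2 $82k) loses 14.
Every other assignment is strictly worse.

Max total: $684k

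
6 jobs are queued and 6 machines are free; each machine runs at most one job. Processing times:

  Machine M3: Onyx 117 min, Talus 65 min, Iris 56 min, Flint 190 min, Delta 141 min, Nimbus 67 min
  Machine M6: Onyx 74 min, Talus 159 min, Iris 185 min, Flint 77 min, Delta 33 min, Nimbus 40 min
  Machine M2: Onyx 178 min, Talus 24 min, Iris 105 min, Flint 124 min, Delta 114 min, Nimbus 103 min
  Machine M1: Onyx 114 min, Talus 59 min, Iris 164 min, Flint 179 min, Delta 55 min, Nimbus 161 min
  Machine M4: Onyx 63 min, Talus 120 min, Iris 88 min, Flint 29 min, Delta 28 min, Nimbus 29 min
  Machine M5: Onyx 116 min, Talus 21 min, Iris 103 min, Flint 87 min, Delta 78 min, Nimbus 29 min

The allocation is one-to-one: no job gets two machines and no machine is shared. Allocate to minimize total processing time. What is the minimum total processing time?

Optimal: Onyx→Machine M6 (74 min), Talus→Machine M2 (24 min), Iris→Machine M3 (56 min), Flint→Machine M4 (29 min), Delta→Machine M1 (55 min), Nimbus→Machine M5 (29 min) — total 74+24+56+29+55+29 = 267 min.
Next-best assignment: Onyx→Machine M1, Talus→Machine M2, Iris→Machine M3, Flint→Machine M4, Delta→Machine M6, Nimbus→Machine M5 = 285 min.
Swapping Nimbus↔Talus (Nimbus→Machine M2 103 min, Talus→Machine M5 21 min) adds 71.
Every other assignment is strictly worse.

Minimum total: 267 min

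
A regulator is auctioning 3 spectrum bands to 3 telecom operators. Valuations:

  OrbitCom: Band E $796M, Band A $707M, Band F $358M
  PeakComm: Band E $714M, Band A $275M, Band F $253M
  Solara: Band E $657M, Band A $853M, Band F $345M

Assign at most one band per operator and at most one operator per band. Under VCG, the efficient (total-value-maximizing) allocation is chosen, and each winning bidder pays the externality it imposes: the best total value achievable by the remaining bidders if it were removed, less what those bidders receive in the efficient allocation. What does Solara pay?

Solara pays $349M.

Efficient allocation: OrbitCom→Band F ($358M), PeakComm→Band E ($714M), Solara→Band A ($853M); total welfare W = $1925M.
Solara receives Band A at value $853M, so the others get W − 853 = $1072M.
Without Solara: best allocation of the remaining 2 bidders over all 3 bands is OrbitCom→Band A ($707M), PeakComm→Band E ($714M), total $1421M.
VCG payment = (others' best without Solara) − (others' welfare with Solara) = 1421 − 1072 = $349M.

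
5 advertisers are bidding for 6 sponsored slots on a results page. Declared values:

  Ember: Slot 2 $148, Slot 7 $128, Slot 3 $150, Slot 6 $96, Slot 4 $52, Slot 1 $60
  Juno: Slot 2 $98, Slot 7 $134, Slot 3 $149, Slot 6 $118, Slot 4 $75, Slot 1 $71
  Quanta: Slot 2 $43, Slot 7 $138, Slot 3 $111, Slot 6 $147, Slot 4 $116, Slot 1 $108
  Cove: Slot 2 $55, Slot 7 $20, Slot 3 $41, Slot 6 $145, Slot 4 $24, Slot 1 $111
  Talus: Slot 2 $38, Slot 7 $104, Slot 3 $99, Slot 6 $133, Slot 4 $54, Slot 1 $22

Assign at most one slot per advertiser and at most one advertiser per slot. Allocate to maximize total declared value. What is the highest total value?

Maximum total: $679

Optimal: Ember→Slot 2 ($148), Juno→Slot 3 ($149), Quanta→Slot 7 ($138), Cove→Slot 1 ($111), Talus→Slot 6 ($133) — total 148+149+138+111+133 = $679.
Column-greedy (each slot in turn goes to its best remaining advertiser) gives $634, worse by 45.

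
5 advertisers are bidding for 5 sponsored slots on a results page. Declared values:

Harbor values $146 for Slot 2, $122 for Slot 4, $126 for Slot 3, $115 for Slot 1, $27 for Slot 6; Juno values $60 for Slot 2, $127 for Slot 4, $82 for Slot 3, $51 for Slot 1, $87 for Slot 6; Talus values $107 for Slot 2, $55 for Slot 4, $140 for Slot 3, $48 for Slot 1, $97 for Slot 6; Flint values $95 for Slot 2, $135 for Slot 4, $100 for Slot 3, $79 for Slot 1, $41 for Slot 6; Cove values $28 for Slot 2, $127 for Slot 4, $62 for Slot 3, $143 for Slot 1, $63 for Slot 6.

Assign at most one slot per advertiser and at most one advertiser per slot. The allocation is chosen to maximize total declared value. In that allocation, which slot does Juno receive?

This is the linear assignment problem.
Optimal: Harbor→Slot 2 ($146), Juno→Slot 6 ($87), Talus→Slot 3 ($140), Flint→Slot 4 ($135), Cove→Slot 1 ($143) — total 146+87+140+135+143 = $651.
Row-greedy (each advertiser in turn takes its best remaining slot) gives $555, worse by 96.
Swapping Flint↔Cove (Flint→Slot 1 $79, Cove→Slot 4 $127) loses 72.
Juno's own top slot is Slot 4 ($127), but forcing Juno→Slot 4 and reassigning the rest optimally gives only $613 — worse by 38.

Juno receives Slot 6.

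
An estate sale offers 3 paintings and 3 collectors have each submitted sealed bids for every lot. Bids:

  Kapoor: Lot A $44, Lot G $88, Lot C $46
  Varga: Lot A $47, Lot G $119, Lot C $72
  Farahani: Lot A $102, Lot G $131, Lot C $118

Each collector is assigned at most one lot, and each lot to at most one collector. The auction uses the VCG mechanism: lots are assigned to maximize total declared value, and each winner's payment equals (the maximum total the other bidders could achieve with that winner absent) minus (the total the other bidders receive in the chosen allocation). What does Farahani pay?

Farahani pays $2.

Efficient allocation: Kapoor→Lot A ($44), Varga→Lot G ($119), Farahani→Lot C ($118); total welfare W = $281.
Farahani receives Lot C at value $118, so the others get W − 118 = $163.
Without Farahani: best allocation of the remaining 2 bidders over all 3 lots is Kapoor→Lot C ($46), Varga→Lot G ($119), total $165.
VCG payment = (others' best without Farahani) − (others' welfare with Farahani) = 165 − 163 = $2.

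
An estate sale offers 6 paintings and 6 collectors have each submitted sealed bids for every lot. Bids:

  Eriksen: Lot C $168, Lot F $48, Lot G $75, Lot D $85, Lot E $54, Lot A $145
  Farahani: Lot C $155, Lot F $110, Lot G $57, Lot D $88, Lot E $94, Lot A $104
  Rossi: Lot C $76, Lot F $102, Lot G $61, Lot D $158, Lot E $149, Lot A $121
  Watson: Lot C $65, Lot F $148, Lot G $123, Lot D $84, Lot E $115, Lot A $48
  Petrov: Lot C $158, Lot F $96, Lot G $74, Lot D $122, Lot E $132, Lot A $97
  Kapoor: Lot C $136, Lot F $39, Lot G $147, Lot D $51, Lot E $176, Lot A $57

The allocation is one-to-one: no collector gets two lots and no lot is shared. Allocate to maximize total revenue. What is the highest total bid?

Maximum total: $885

Optimal: Eriksen→Lot A ($145), Farahani→Lot C ($155), Rossi→Lot D ($158), Watson→Lot F ($148), Petrov→Lot E ($132), Kapoor→Lot G ($147) — total 145+155+158+148+132+147 = $885.
Column-greedy (each lot in turn goes to its best remaining collector) gives $857, worse by 28.
Next-best assignment: Eriksen→Lot A, Farahani→Lot F, Rossi→Lot D, Watson→Lot G, Petrov→Lot C, Kapoor→Lot E = $870.
Checked against all permutations: $885 is optimal.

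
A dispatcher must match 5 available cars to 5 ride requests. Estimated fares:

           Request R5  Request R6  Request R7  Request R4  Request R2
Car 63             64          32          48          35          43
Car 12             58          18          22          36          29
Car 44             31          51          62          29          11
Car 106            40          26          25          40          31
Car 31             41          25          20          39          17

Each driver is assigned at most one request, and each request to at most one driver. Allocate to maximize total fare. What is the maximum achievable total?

Treat this as an assignment problem: match each driver to one request.
Optimal: Car 63→Request R2 ($43), Car 12→Request R5 ($58), Car 44→Request R7 ($62), Car 106→Request R6 ($26), Car 31→Request R4 ($39) — total 43+58+62+26+39 = $228.
Column-greedy (each request in turn goes to its best remaining driver) gives $208, worse by 20.
Swapping Car 31↔Car 44 (Car 31→Request R7 $20, Car 44→Request R4 $29) loses 52.
No other one-to-one assignment exceeds $228.

Max total: $228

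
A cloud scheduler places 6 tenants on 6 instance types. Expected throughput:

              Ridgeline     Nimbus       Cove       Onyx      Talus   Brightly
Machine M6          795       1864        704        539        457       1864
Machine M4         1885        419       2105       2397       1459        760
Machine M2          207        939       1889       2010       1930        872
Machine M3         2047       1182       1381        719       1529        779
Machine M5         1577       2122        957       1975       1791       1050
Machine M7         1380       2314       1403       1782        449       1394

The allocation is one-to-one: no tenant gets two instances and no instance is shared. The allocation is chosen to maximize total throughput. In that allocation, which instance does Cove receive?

Optimal: Ridgeline→Machine M3 (2047 ops/s), Nimbus→Machine M7 (2314 ops/s), Cove→Machine M2 (1889 ops/s), Onyx→Machine M4 (2397 ops/s), Talus→Machine M5 (1791 ops/s), Brightly→Machine M6 (1864 ops/s) — total 2047+2314+1889+2397+1791+1864 = 12302 ops/s.
Row-greedy (each tenant in turn takes its best remaining instance) gives 12131 ops/s, worse by 171.
Next-best assignment: Ridgeline→Machine M3, Nimbus→Machine M7, Cove→Machine M4, Onyx→Machine M5, Talus→Machine M2, Brightly→Machine M6 = 12235 ops/s.
No other one-to-one assignment exceeds 12302 ops/s.
Cove's own top instance is Machine M4 (2105 ops/s), but forcing Cove→Machine M4 and reassigning the rest optimally gives only 12235 ops/s — worse by 67.

Cove receives Machine M2.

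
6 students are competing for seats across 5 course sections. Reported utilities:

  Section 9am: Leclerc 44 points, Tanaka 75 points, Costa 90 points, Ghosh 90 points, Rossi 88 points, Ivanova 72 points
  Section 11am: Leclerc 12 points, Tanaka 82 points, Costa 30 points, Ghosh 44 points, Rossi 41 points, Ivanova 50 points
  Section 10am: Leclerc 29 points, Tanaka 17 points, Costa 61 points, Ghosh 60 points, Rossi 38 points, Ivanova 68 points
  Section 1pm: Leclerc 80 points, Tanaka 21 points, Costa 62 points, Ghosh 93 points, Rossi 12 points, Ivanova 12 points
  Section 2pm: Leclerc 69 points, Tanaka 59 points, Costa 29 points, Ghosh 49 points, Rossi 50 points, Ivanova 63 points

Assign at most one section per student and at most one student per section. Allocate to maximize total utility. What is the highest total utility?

Optimal: Costa→Section 9am (90 points), Tanaka→Section 11am (82 points), Ivanova→Section 10am (68 points), Ghosh→Section 1pm (93 points), Leclerc→Section 2pm (69 points) — total 90+82+68+93+69 = 402 points.
Row-greedy (each student in turn takes its best remaining section) gives 362 points, worse by 40.
Next-best assignment: Rossi→Section 9am, Tanaka→Section 11am, Ivanova→Section 10am, Ghosh→Section 1pm, Leclerc→Section 2pm = 400 points.

Max total: 402 points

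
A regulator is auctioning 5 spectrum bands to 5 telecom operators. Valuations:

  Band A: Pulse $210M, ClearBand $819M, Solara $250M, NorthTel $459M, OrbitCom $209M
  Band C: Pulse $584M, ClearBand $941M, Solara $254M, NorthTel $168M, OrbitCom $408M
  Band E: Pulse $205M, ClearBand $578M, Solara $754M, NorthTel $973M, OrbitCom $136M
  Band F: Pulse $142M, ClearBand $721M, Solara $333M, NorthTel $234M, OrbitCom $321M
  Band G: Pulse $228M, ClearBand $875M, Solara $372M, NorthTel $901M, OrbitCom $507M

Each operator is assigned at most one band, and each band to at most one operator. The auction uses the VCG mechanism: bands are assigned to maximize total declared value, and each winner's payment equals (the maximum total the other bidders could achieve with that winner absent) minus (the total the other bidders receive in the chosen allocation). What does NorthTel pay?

NorthTel pays $186M.

Efficient allocation: Pulse→Band C ($584M), ClearBand→Band A ($819M), Solara→Band E ($754M), NorthTel→Band G ($901M), OrbitCom→Band F ($321M); total welfare W = $3379M.
NorthTel receives Band G at value $901M, so the others get W − 901 = $2478M.
Without NorthTel: best allocation of the remaining 4 bidders over all 5 bands is Pulse→Band C ($584M), ClearBand→Band A ($819M), Solara→Band E ($754M), OrbitCom→Band G ($507M), total $2664M.
VCG payment = (others' best without NorthTel) − (others' welfare with NorthTel) = 2664 − 2478 = $186M.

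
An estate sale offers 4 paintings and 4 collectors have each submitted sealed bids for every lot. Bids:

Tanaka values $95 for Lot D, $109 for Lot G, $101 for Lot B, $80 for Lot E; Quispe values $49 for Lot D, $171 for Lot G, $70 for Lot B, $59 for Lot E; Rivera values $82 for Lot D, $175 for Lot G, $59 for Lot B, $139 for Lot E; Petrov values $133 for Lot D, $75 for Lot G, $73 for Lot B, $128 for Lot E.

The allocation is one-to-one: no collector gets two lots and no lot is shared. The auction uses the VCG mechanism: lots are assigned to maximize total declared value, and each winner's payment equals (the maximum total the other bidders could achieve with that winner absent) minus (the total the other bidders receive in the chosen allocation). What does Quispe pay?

Quispe pays $36.

Efficient allocation: Tanaka→Lot B ($101), Quispe→Lot G ($171), Rivera→Lot E ($139), Petrov→Lot D ($133); total welfare W = $544.
Quispe receives Lot G at value $171, so the others get W − 171 = $373.
Without Quispe: best allocation of the remaining 3 bidders over all 4 lots is Tanaka→Lot B ($101), Rivera→Lot G ($175), Petrov→Lot D ($133), total $409.
VCG payment = (others' best without Quispe) − (others' welfare with Quispe) = 409 − 373 = $36.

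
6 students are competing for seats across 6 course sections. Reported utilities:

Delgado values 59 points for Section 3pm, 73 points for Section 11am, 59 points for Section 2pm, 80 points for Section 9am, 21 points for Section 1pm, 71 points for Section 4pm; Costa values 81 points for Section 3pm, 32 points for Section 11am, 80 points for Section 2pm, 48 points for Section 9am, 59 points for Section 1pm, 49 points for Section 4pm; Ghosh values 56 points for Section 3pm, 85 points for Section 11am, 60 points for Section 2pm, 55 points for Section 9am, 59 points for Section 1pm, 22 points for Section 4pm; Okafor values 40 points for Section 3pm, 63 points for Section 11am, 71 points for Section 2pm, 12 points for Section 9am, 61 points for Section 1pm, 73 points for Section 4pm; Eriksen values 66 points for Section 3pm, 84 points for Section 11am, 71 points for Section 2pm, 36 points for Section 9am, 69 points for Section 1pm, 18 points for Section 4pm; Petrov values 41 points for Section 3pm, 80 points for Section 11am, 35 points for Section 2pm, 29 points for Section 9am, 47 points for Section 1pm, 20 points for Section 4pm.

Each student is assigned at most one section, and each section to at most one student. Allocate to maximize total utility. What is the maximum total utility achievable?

Max total: 444 points

Optimal: Delgado→Section 9am (80 points), Costa→Section 3pm (81 points), Ghosh→Section 1pm (59 points), Okafor→Section 4pm (73 points), Eriksen→Section 2pm (71 points), Petrov→Section 11am (80 points) — total 80+81+59+73+71+80 = 444 points.
Row-greedy (each student in turn takes its best remaining section) gives 437 points, worse by 7.
Next-best assignment: Delgado→Section 9am, Costa→Section 3pm, Ghosh→Section 2pm, Okafor→Section 4pm, Eriksen→Section 1pm, Petrov→Section 11am = 443 points.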